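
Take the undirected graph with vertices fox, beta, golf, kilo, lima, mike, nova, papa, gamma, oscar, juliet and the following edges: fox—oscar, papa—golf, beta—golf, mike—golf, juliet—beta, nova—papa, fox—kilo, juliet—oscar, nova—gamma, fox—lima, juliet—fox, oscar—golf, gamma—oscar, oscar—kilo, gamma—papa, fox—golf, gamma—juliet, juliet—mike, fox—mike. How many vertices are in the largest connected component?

11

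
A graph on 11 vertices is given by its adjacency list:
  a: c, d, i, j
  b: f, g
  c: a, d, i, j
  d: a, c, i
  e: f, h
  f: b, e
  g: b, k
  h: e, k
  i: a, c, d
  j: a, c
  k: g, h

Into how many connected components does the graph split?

Starting from a we can reach a, c, d, i, j. That is one component of size 5.
Starting from b we can reach b, e, f, g, h, k. That is one component of size 6.
Total: 2 components.

2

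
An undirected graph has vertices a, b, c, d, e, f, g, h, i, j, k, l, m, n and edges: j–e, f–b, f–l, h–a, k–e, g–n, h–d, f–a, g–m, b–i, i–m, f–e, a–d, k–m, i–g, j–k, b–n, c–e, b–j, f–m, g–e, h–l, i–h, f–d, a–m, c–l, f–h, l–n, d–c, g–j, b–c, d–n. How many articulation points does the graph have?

Removing e, for instance, still leaves 1 component. No single vertex removal increases the component count — the graph has no articulation points.

0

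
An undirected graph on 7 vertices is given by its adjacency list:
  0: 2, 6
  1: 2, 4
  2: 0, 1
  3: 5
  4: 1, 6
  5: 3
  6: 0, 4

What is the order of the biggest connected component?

Starting from 3 we can reach 3, 5. That is one component of size 2.
Starting from 0 we can reach 0, 1, 2, 4, 6. That is one component of size 5.
The largest has 5 vertices.

5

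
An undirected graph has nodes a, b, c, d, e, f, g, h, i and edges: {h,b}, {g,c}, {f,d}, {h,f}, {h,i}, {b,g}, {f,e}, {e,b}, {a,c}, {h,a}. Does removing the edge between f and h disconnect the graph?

After removing f—h, the path f-e-b-h still connects them, so the edge is not a bridge.

No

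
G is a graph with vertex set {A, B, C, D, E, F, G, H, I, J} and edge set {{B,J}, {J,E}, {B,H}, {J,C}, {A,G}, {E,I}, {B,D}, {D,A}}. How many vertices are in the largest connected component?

F is isolated — a component by itself.
Starting from A we can reach A, B, C, D, E, G, H, I, J. That is one component of size 9.
The largest has 9 vertices.

9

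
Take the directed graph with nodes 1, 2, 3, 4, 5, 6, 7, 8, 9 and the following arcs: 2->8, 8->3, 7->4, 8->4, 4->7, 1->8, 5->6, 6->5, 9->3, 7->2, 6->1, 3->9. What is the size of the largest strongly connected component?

{2, 4, 7, 8} are all mutually reachable — one SCC of size 4.
{3, 9} are all mutually reachable — one SCC of size 2.
{5, 6} are all mutually reachable — one SCC of size 2.
{1} is an SCC by itself.
The largest has 4 vertices.

4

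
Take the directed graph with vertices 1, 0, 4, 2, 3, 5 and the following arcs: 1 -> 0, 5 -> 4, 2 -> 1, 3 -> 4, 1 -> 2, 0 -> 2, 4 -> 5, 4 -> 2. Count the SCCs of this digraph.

3

{0, 1, 2} are all mutually reachable — one SCC of size 3.
{4, 5} are all mutually reachable — one SCC of size 2.
{3} is an SCC by itself.
That gives 3 strongly connected components.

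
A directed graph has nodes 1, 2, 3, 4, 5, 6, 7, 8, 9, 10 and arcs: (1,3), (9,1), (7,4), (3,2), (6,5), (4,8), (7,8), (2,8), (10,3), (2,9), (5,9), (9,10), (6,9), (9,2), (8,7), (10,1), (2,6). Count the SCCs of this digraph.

{1, 2, 3, 5, 6, 9, 10} are all mutually reachable — one SCC of size 7.
{4, 7, 8} are all mutually reachable — one SCC of size 3.
That gives 2 strongly connected components.

2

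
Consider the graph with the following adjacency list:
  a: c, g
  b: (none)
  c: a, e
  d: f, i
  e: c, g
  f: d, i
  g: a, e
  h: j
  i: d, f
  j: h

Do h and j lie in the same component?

Yes

From h we can reach h, j, which includes j.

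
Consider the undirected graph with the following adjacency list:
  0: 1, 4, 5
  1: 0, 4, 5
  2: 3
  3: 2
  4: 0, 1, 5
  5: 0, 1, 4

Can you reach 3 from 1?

No

The component containing 1 is {0, 1, 4, 5}, and 3 is not in it.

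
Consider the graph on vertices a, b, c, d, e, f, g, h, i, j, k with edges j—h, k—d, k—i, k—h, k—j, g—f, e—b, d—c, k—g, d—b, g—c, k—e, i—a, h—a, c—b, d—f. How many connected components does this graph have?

Starting from a we can reach a, b, c, d, e, f, g, h, i, j, k. That is one component of size 11.
Total: 1 component.

1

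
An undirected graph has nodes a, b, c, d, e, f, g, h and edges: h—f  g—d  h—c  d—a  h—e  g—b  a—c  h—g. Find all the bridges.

The edges on the cycle h-g-d-a-c-h are not bridges since each lies on that cycle.
But removing h—f disconnects h from f; removing g—b disconnects g from b; removing h—e disconnects h from e — these are bridges.

b-g, e-h, f-h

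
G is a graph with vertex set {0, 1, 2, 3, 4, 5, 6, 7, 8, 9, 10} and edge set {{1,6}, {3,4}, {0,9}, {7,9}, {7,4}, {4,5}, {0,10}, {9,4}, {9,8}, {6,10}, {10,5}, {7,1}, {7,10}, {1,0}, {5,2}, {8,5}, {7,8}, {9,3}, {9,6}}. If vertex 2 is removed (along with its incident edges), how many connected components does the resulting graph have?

With 2 gone, the remaining components are: {0, 1, 3, 4, 5, 6, 7, 8, 9, 10}.
That is 1 component.

1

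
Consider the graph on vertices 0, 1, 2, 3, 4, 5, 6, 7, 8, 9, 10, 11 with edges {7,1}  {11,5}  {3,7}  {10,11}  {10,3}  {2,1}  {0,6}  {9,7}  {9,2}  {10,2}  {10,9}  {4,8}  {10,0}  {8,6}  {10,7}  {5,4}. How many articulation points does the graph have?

Removing 10 increases the component count from 1 to 2, so 10 is a cut vertex.
By contrast removing 1 leaves 1 component; it is not a cut vertex. No other vertex is a cut vertex either.

1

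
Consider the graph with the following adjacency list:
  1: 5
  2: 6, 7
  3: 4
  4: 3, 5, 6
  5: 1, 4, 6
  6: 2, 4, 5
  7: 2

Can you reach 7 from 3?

Yes

From 3 we can reach 1, 2, 3, 4, 5, 6, 7, which includes 7.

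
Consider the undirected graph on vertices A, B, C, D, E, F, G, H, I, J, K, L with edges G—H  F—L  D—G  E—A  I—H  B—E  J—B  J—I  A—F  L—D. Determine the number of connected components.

C is isolated — a component by itself.
K is isolated — a component by itself.
Starting from A we can reach A, B, D, E, F, G, H, I, J, L. That is one component of size 10.
Total: 3 components.

3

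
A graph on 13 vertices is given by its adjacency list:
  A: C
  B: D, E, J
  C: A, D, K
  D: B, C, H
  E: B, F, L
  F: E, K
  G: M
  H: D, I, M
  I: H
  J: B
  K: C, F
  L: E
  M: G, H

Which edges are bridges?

The edges on the cycle F-E-B-D-C-K-F are not bridges since each lies on that cycle.
But removing C-A disconnects C from A; removing H-I disconnects H from I; removing M-G disconnects M from G; removing H-M disconnects H from M — these are bridges.
In total 7 edges are bridges.

A-C, B-J, D-H, E-L, G-M, H-I, H-M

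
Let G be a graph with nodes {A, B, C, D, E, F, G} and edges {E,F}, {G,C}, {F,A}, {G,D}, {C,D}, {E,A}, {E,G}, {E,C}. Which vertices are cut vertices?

Removing E increases the component count from 2 to 3, so E is a cut vertex.
By contrast removing F leaves 2 components; it is not a cut vertex. No other vertex is a cut vertex either.

E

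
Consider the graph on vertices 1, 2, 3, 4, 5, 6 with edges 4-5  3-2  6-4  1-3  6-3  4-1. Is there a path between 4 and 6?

Yes

From 4 we can reach 1, 2, 3, 4, 5, 6, which includes 6.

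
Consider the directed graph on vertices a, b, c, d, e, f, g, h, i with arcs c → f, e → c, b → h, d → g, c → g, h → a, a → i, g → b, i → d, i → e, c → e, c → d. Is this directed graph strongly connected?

There is no directed path from f to b, so the graph is not strongly connected.

No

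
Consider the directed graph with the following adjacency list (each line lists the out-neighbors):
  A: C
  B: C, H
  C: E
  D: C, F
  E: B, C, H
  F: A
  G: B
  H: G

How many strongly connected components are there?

4

{B, C, E, G, H} are all mutually reachable — one SCC of size 5.
{F} is an SCC by itself.
{D} is an SCC by itself.
{A} is an SCC by itself.
That gives 4 strongly connected components.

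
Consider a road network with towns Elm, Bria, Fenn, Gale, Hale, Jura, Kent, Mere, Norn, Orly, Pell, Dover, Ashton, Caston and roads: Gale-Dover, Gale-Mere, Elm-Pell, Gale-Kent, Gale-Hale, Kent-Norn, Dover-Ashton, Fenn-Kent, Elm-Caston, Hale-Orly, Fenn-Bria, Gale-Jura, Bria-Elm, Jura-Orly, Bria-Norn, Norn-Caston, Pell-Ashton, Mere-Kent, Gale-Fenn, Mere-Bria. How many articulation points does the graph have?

Removing Gale increases the component count from 1 to 2, so Gale is a cut vertex.
By contrast removing Pell leaves 1 component; it is not a cut vertex. No other vertex is a cut vertex either.

1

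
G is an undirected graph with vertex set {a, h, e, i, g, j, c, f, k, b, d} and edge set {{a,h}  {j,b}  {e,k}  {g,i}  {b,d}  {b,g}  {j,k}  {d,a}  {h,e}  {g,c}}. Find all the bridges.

The edges on the cycle j-b-d-a-h-e-k-j are not bridges since each lies on that cycle.
But removing b—g disconnects b from g; removing c—g disconnects c from g; removing i—g disconnects i from g — these are bridges.

b-g, c-g, g-i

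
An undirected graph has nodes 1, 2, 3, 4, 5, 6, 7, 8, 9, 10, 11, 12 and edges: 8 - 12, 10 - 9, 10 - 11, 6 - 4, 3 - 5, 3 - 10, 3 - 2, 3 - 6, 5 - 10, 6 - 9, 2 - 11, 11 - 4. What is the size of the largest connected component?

1 is isolated — a component by itself.
7 is isolated — a component by itself.
Starting from 8 we can reach 8, 12. That is one component of size 2.
Starting from 2 we can reach 2, 3, 4, 5, 6, 9, 10, 11. That is one component of size 8.
The largest has 8 vertices.

8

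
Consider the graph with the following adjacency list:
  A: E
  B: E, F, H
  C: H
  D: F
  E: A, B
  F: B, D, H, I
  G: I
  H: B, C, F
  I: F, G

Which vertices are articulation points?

B, E, F, H, I

Removing B increases the component count from 1 to 2, so B is a cut vertex.
Removing E increases the component count from 1 to 2, so E is a cut vertex.
Removing F increases the component count from 1 to 3, so F is a cut vertex.
Likewise H, I are cut vertices.
By contrast removing A leaves 1 component; it is not a cut vertex. No other vertex is a cut vertex either.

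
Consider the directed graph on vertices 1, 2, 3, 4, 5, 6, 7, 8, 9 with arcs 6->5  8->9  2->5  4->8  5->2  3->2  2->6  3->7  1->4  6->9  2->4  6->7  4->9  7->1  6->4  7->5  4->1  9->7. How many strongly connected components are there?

{1, 2, 4, 5, 6, 7, 8, 9} are all mutually reachable — one SCC of size 8.
{3} is an SCC by itself.
That gives 2 strongly connected components.

2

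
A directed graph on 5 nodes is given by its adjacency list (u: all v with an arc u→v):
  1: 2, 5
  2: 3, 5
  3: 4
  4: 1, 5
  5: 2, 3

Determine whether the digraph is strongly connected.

Yes

From 1 we can reach every vertex (1, 2, 3, 4, 5), and every vertex can reach 1 (1, 2, 3, 4, 5). So the whole graph is one strongly connected component.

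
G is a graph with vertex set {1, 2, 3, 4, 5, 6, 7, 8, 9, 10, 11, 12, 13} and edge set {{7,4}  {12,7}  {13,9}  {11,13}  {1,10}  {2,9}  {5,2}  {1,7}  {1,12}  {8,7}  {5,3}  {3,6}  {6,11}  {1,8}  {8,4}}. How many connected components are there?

2

Starting from 1 we can reach 1, 4, 7, 8, 10, 12. That is one component of size 6.
Starting from 2 we can reach 2, 3, 5, 6, 9, 11, 13. That is one component of size 7.
Total: 2 components.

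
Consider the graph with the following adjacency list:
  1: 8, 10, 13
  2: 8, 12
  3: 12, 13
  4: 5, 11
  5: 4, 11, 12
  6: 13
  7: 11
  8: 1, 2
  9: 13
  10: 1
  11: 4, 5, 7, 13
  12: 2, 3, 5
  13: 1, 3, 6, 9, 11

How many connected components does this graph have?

1

Starting from 1 we can reach 1, 2, 3, 4, 5, 6, 7, 8, 9, 10, 11, 12, 13. That is one component of size 13.
Total: 1 component.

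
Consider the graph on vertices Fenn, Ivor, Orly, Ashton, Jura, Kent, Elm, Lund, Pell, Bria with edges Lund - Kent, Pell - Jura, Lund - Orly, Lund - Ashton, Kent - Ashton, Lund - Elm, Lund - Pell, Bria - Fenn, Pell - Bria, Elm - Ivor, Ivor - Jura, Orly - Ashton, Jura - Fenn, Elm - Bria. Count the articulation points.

Removing Lund increases the component count from 1 to 2, so Lund is a cut vertex.
By contrast removing Elm leaves 1 component; it is not a cut vertex. No other vertex is a cut vertex either.

1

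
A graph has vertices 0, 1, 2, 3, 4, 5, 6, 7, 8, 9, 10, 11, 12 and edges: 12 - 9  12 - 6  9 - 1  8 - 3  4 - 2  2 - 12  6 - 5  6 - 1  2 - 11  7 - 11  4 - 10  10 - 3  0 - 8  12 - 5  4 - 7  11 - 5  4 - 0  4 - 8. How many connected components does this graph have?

Starting from 0 we can reach 0, 1, 2, 3, 4, 5, 6, 7, 8, 9, 10, 11, 12. That is one component of size 13.
Total: 1 component.

1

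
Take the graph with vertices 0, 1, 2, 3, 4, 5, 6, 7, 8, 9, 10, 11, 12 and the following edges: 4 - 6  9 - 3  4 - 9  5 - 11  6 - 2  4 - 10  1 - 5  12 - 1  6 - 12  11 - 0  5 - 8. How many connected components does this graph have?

2

7 is isolated — a component by itself.
Starting from 0 we can reach 0, 1, 2, 3, 4, 5, 6, 8, 9, 10, 11, 12. That is one component of size 12.
Total: 2 components.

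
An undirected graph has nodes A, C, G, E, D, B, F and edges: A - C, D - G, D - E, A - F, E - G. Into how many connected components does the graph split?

B is isolated — a component by itself.
Starting from A we can reach A, C, F. That is one component of size 3.
Starting from D we can reach D, E, G. That is one component of size 3.
Total: 3 components.

3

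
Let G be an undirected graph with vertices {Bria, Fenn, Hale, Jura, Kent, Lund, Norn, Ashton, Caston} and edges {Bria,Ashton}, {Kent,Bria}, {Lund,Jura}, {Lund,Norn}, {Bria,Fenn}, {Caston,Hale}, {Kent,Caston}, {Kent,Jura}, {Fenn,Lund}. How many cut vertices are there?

Removing Bria increases the component count from 1 to 2, so Bria is a cut vertex.
Removing Kent increases the component count from 1 to 2, so Kent is a cut vertex.
Removing Lund increases the component count from 1 to 2, so Lund is a cut vertex.
Likewise Caston is a cut vertex.
By contrast removing Norn leaves 1 component; it is not a cut vertex. No other vertex is a cut vertex either.

4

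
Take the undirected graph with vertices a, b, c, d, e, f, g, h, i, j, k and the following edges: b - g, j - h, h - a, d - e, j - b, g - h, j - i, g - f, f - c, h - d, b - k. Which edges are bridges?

a-h, b-k, c-f, d-e, d-h, f-g, i-j

The edges on the cycle j-b-g-h-j are not bridges since each lies on that cycle.
But removing h - d disconnects h from d; removing f - g disconnects f from g; removing f - c disconnects f from c; removing h - a disconnects h from a — these are bridges.
In total 7 edges are bridges.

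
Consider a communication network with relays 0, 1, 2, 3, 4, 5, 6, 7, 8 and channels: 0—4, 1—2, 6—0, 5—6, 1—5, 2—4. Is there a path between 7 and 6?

No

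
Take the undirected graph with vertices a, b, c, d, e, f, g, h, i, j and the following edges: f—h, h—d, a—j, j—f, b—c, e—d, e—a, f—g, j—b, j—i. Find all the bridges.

The edges on the cycle e-a-j-f-h-d-e are not bridges since each lies on that cycle.
But removing c—b disconnects c from b; removing i—j disconnects i from j; removing f—g disconnects f from g; removing j—b disconnects j from b — these are bridges.

b-c, b-j, f-g, i-j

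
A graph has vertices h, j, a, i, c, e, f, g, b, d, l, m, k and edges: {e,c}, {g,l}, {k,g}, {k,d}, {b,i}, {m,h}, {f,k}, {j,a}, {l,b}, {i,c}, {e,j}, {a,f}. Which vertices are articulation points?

Removing k increases the component count from 2 to 3, so k is a cut vertex.
By contrast removing g leaves 2 components; it is not a cut vertex. No other vertex is a cut vertex either.

k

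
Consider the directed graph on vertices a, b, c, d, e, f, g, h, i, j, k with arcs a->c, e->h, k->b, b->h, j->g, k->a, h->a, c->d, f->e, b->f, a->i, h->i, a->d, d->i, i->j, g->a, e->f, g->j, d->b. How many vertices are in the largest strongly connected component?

{a, b, c, d, e, f, g, h, i, j} are all mutually reachable — one SCC of size 10.
{k} is an SCC by itself.
The largest has 10 vertices.

10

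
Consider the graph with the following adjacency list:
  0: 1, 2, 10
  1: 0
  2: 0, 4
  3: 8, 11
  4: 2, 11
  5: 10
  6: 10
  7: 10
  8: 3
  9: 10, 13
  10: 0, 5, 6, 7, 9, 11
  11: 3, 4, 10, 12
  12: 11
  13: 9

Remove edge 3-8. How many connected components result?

Before removal there is 1 component.
3-8 is a bridge — removing it separates 3's side from 8's side.
After removal: 2 components.

2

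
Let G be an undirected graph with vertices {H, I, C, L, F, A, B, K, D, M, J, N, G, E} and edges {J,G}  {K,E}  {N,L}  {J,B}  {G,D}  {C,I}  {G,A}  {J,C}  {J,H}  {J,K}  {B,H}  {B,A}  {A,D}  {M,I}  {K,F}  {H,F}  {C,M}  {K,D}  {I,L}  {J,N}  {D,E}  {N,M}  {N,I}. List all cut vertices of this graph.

J

Removing J increases the component count from 1 to 2, so J is a cut vertex.
By contrast removing L leaves 1 component; it is not a cut vertex. No other vertex is a cut vertex either.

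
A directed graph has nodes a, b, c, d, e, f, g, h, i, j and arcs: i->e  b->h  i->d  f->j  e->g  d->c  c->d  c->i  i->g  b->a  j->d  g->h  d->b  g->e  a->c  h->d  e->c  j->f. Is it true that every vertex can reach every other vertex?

There is no directed path from h to f, so the graph is not strongly connected.

No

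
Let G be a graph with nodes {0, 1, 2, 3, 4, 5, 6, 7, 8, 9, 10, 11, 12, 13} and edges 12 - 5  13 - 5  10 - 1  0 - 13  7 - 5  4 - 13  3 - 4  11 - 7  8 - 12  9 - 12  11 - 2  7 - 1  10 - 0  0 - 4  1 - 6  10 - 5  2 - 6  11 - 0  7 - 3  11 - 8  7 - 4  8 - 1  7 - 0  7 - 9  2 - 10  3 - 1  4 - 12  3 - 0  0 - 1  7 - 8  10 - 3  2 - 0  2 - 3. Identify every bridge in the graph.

The edges on the cycle 7-9-12-4-3-7 are not bridges since each lies on that cycle.
Every edge lies on some cycle, so there are no bridges.

none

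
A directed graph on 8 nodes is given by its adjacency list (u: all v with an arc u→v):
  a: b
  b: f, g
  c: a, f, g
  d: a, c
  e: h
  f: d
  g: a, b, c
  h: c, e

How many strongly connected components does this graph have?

2

{a, b, c, d, f, g} are all mutually reachable — one SCC of size 6.
{e, h} are all mutually reachable — one SCC of size 2.
That gives 2 strongly connected components.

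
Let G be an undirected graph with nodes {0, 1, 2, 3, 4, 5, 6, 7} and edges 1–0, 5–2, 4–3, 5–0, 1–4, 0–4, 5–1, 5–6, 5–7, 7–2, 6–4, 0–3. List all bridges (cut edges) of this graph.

The edges on the cycle 5-7-2-5 are not bridges since each lies on that cycle.
Every edge lies on some cycle, so there are no bridges.

none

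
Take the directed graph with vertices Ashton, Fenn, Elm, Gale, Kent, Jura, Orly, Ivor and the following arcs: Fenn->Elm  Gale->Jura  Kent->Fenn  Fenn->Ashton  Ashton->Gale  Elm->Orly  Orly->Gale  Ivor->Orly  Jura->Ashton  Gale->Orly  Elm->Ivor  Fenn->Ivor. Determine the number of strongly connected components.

{Gale, Jura, Orly, Ashton} are all mutually reachable — one SCC of size 4.
{Fenn} is an SCC by itself.
{Elm} is an SCC by itself.
{Ivor} is an SCC by itself.
{Kent} is an SCC by itself.
That gives 5 strongly connected components.

5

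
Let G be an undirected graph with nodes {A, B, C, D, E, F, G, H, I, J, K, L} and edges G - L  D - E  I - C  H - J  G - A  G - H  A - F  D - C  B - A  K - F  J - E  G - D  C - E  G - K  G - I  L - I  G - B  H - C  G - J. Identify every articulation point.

Removing G increases the component count from 1 to 2, so G is a cut vertex.
By contrast removing A leaves 1 component; it is not a cut vertex. No other vertex is a cut vertex either.

G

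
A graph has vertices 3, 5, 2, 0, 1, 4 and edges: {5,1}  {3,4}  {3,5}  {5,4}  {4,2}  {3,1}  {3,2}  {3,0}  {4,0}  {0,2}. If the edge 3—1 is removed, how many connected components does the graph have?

3 and 1 are still connected via 3-5-1, so the component count stays at 1.

1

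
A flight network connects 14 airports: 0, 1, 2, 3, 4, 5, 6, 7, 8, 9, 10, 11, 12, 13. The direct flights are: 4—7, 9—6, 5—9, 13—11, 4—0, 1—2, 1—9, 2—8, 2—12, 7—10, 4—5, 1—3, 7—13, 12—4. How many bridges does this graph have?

8

The edges on the cycle 1-2-12-4-5-9-1 are not bridges since each lies on that cycle.
But removing 10—7 disconnects 10 from 7; removing 1—3 disconnects 1 from 3; removing 7—13 disconnects 7 from 13; removing 6—9 disconnects 6 from 9 — these are bridges.
In total 8 edges are bridges.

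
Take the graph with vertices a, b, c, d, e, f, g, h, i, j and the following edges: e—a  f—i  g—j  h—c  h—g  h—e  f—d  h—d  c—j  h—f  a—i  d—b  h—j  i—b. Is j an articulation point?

No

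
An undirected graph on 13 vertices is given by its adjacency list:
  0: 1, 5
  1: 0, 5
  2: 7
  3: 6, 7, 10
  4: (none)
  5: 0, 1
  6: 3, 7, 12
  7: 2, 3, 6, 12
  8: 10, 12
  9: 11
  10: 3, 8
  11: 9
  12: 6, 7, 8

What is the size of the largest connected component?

4 is isolated — a component by itself.
Starting from 9 we can reach 9, 11. That is one component of size 2.
Starting from 0 we can reach 0, 1, 5. That is one component of size 3.
Starting from 2 we can reach 2, 3, 6, 7, 8, 10, 12. That is one component of size 7.
The largest has 7 vertices.

7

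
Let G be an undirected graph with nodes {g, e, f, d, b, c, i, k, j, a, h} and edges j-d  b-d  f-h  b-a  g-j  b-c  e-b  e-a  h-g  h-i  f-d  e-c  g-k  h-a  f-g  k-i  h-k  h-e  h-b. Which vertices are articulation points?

none

Removing c, for instance, still leaves 1 component. No single vertex removal increases the component count — the graph has no articulation points.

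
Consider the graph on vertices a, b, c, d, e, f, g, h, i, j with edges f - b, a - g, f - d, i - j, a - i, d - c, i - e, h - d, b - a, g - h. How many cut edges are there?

4

The edges on the cycle f-b-a-g-h-d-f are not bridges since each lies on that cycle.
But removing c - d disconnects c from d; removing i - e disconnects i from e; removing j - i disconnects j from i; removing a - i disconnects a from i — these are bridges.
That makes 4 bridges.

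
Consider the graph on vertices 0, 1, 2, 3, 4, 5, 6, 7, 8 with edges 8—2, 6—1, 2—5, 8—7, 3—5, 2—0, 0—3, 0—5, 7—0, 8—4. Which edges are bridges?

1-6, 4-8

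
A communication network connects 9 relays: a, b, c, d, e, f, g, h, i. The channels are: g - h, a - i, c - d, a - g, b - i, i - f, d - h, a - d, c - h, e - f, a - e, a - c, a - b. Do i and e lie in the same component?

From i we can reach a, b, c, d, e, f, g, h, i, which includes e.

Yes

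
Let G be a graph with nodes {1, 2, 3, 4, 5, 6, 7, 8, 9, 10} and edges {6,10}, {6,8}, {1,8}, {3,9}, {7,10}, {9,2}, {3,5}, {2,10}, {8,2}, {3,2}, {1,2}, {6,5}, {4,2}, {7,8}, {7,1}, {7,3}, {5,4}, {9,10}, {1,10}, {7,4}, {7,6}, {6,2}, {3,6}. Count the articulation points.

0

Removing 3, for instance, still leaves 1 component. No single vertex removal increases the component count — the graph has no articulation points.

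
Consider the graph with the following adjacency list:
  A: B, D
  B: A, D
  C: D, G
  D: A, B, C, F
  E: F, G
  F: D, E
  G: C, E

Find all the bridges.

The edges on the cycle D-B-A-D are not bridges since each lies on that cycle.
Every edge lies on some cycle, so there are no bridges.

none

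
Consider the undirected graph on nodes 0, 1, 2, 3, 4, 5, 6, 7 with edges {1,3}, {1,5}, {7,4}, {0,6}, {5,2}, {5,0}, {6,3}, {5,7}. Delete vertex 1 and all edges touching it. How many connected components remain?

With 1 gone, the remaining components are: {0, 2, 3, 4, 5, 6, 7}.
That is 1 component.

1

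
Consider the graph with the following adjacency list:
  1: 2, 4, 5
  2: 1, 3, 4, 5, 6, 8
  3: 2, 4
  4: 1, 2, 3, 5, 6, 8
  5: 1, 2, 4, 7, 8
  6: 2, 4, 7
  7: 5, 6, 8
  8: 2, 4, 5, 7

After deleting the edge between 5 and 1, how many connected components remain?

5 and 1 are still connected via 5-4-1, so the component count stays at 1.

1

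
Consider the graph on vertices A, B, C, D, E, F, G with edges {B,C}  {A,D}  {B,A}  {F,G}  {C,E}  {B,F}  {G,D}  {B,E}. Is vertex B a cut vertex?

Yes

Deleting B raises the number of components from 1 to 2, so B is a cut vertex.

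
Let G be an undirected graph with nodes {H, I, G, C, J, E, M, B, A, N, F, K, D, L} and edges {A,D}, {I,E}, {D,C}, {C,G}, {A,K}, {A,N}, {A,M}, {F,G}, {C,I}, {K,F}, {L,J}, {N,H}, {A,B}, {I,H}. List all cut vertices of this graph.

A, I

Removing A increases the component count from 2 to 4, so A is a cut vertex.
Removing I increases the component count from 2 to 3, so I is a cut vertex.
By contrast removing L leaves 2 components; it is not a cut vertex. No other vertex is a cut vertex either.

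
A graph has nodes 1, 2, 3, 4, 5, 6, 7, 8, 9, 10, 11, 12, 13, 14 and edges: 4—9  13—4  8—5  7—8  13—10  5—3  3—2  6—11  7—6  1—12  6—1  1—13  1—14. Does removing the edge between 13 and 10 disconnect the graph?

Removing 13—10 leaves no path between 13 and 10: the component count goes from 1 to 2. So it is a bridge.

Yes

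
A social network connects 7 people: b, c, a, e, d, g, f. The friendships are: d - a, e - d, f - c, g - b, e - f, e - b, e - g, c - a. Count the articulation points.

Removing e increases the component count from 1 to 2, so e is a cut vertex.
By contrast removing d leaves 1 component; it is not a cut vertex. No other vertex is a cut vertex either.

1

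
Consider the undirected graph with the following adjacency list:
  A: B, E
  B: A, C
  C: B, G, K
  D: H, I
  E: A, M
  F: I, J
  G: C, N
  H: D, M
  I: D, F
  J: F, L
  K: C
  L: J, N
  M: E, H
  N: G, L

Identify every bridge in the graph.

The edges on the cycle J-F-I-D-H-M-E-A-B-C-G-N-L-J are not bridges since each lies on that cycle.
But removing C-K disconnects C from K — this is a bridge.

C-K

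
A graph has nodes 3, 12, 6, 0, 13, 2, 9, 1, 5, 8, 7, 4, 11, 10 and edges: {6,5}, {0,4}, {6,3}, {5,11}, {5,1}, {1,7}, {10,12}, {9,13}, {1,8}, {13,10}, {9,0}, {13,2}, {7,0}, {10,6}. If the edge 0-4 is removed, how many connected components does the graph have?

Before removal there is 1 component.
0-4 is a bridge — removing it separates 0's side from 4's side.
After removal: 2 components.

2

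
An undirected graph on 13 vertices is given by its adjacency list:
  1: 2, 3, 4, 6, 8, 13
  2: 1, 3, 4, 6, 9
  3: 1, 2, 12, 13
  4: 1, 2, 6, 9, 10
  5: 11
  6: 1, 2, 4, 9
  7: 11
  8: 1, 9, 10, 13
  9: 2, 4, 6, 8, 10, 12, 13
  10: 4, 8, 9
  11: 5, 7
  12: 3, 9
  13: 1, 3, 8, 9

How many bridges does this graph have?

2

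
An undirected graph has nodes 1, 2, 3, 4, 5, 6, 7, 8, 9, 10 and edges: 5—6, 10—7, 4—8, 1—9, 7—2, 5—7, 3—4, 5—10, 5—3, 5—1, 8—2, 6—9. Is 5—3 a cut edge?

No

After removing 5—3, the path 5-7-2-8-4-3 still connects them, so the edge is not a bridge.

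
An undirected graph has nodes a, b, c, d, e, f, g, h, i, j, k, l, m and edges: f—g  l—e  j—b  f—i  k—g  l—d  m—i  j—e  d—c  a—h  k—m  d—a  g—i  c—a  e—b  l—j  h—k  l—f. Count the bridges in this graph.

0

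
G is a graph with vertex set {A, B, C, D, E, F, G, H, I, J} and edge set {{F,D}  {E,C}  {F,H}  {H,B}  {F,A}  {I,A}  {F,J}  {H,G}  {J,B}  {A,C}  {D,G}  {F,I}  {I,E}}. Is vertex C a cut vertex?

No

Deleting C leaves 1 component (was 1) (its neighbors A, E remain connected to each other), so C is not a cut vertex.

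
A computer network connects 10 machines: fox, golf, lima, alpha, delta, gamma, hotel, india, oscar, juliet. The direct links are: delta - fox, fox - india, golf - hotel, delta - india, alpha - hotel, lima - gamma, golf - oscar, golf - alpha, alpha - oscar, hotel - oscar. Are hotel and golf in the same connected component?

From hotel we can reach golf, alpha, hotel, oscar, which includes golf.

Yes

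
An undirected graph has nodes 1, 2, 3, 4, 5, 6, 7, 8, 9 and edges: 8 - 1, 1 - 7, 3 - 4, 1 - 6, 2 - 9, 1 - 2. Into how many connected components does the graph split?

5 is isolated — a component by itself.
Starting from 3 we can reach 3, 4. That is one component of size 2.
Starting from 1 we can reach 1, 2, 6, 7, 8, 9. That is one component of size 6.
Total: 3 components.

3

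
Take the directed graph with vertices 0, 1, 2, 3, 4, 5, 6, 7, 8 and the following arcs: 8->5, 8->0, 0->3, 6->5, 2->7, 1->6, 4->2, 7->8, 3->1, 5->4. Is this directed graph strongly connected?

Yes

From 0 we can reach every vertex (0, 1, 2, 3, 4, 5, 6, 7, 8), and every vertex can reach 0 (0, 1, 2, 3, 4, 5, 6, 7, 8). So the whole graph is one strongly connected component.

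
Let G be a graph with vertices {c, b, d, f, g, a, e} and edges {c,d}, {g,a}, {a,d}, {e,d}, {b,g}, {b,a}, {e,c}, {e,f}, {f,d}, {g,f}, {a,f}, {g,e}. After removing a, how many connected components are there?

With a gone, the remaining components are: {b, c, d, e, f, g}.
That is 1 component.

1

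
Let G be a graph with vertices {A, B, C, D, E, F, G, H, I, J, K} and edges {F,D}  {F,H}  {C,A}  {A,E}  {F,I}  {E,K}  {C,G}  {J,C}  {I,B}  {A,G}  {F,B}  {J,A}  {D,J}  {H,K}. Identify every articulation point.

F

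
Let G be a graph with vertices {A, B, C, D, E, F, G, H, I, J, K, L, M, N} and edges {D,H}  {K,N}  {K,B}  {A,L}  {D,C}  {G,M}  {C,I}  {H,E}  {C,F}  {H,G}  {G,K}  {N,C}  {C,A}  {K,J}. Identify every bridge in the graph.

A-C, A-L, B-K, C-F, C-I, E-H, G-M, J-K

The edges on the cycle D-H-G-K-N-C-D are not bridges since each lies on that cycle.
But removing I—C disconnects I from C; removing A—L disconnects A from L; removing F—C disconnects F from C; removing K—B disconnects K from B — these are bridges.
In total 8 edges are bridges.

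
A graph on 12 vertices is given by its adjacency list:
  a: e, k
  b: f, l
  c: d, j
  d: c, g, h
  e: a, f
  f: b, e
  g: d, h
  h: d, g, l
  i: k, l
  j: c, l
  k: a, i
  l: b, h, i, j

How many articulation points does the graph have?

1

Removing l increases the component count from 1 to 2, so l is a cut vertex.
By contrast removing c leaves 1 component; it is not a cut vertex. No other vertex is a cut vertex either.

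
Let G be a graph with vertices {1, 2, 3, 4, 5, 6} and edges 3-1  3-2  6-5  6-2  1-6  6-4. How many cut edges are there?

2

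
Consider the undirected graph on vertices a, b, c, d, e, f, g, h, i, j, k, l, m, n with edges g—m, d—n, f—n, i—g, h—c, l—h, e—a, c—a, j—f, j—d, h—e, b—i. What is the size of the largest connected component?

5

k is isolated — a component by itself.
Starting from d we can reach d, f, j, n. That is one component of size 4.
Starting from b we can reach b, g, i, m. That is one component of size 4.
Starting from a we can reach a, c, e, h, l. That is one component of size 5.
The largest has 5 vertices.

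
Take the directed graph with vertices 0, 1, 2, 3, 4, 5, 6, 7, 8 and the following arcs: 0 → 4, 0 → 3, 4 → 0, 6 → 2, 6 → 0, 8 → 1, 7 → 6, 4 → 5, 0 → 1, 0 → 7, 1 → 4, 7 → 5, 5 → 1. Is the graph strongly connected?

There is no directed path from 2 to 8, so the graph is not strongly connected.

No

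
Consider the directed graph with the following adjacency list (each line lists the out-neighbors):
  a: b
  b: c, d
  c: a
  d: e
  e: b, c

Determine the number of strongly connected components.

1

{a, b, c, d, e} are all mutually reachable — one SCC of size 5.
That gives 1 strongly connected component.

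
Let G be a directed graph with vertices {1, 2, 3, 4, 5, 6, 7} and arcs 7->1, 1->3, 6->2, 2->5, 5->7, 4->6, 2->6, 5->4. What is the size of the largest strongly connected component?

{2, 4, 5, 6} are all mutually reachable — one SCC of size 4.
{7} is an SCC by itself.
{1} is an SCC by itself.
{3} is an SCC by itself.
The largest has 4 vertices.

4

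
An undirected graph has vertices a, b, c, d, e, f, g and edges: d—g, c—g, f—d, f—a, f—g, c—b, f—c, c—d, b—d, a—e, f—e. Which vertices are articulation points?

Removing f increases the component count from 1 to 2, so f is a cut vertex.
By contrast removing c leaves 1 component; it is not a cut vertex. No other vertex is a cut vertex either.

f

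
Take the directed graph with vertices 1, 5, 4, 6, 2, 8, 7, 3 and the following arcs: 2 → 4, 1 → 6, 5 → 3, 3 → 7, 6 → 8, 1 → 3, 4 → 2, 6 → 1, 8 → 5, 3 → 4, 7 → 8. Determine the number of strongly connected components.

{3, 5, 7, 8} are all mutually reachable — one SCC of size 4.
{2, 4} are all mutually reachable — one SCC of size 2.
{1, 6} are all mutually reachable — one SCC of size 2.
That gives 3 strongly connected components.

3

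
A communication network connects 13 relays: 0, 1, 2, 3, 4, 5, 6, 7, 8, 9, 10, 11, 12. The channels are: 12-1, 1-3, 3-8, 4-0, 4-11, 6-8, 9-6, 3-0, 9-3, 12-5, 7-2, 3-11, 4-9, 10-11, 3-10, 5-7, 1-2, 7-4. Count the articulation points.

0

Removing 0, for instance, still leaves 1 component. No single vertex removal increases the component count — the graph has no articulation points.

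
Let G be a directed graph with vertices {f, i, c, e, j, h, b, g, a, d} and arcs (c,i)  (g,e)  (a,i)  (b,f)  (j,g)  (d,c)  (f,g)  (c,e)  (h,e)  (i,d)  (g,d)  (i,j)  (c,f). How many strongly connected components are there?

5

{c, d, f, g, i, j} are all mutually reachable — one SCC of size 6.
{e} is an SCC by itself.
{h} is an SCC by itself.
{a} is an SCC by itself.
{b} is an SCC by itself.
That gives 5 strongly connected components.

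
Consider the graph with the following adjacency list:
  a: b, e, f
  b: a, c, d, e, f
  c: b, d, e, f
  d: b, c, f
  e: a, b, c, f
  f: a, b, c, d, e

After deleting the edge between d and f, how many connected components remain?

d and f are still connected via d-b-f, so the component count stays at 1.

1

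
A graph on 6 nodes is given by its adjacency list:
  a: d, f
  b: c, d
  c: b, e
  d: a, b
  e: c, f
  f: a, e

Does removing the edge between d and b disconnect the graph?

No

After removing d-b, the path d-a-f-e-c-b still connects them, so the edge is not a bridge.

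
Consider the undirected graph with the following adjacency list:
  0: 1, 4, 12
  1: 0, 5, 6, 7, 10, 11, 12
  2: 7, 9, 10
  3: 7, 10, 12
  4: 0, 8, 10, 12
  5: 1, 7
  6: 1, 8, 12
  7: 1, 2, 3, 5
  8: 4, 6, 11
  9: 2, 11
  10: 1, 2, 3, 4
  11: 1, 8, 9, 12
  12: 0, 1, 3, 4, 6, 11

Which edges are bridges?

The edges on the cycle 11-9-2-10-1-12-11 are not bridges since each lies on that cycle.
Every edge lies on some cycle, so there are no bridges.

none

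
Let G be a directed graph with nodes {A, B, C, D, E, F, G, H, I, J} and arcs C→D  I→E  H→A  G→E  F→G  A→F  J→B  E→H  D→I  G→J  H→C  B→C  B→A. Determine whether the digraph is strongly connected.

Yes

From C we can reach every vertex (A, B, C, D, E, F, G, H, I, J), and every vertex can reach C (A, B, C, D, E, F, G, H, I, J). So the whole graph is one strongly connected component.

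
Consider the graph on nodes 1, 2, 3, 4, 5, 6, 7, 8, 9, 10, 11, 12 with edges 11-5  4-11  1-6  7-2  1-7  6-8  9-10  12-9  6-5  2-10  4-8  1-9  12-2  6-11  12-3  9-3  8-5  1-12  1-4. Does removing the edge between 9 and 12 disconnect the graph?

After removing 9-12, the path 9-1-12 still connects them, so the edge is not a bridge.

No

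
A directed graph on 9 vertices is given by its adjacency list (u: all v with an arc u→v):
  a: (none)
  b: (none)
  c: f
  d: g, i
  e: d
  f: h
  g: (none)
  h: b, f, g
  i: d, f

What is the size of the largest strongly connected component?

2

{d, i} are all mutually reachable — one SCC of size 2.
{f, h} are all mutually reachable — one SCC of size 2.
{c} is an SCC by itself.
{e} is an SCC by itself.
{g} is an SCC by itself.
(and 2 more singleton SCCs)
The largest has 2 vertices.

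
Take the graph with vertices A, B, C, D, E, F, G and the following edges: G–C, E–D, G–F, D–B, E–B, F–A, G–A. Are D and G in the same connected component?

The component containing D is {B, D, E}, and G is not in it.

No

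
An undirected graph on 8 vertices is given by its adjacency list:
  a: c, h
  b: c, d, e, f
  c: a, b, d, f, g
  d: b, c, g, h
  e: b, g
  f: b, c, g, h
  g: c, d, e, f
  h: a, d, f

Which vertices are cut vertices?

none

Removing d, for instance, still leaves 1 component. No single vertex removal increases the component count — the graph has no articulation points.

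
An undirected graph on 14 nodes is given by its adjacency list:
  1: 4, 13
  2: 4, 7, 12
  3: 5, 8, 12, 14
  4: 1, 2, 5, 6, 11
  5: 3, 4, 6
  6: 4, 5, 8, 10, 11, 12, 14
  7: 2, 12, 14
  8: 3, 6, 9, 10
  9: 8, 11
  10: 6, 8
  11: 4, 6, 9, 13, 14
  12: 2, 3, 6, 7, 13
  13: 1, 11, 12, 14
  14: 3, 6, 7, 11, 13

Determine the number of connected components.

1

Starting from 1 we can reach 1, 2, 3, 4, 5, 6, 7, 8, 9, 10, 11, 12, 13, 14. That is one component of size 14.
Total: 1 component.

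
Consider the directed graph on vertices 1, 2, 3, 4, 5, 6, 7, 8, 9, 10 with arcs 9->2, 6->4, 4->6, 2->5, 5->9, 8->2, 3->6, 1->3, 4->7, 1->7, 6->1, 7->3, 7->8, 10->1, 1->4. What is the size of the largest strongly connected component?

5

{1, 3, 4, 6, 7} are all mutually reachable — one SCC of size 5.
{2, 5, 9} are all mutually reachable — one SCC of size 3.
{8} is an SCC by itself.
{10} is an SCC by itself.
The largest has 5 vertices.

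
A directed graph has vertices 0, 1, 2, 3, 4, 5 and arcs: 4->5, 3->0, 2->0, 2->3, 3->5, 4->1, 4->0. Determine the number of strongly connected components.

6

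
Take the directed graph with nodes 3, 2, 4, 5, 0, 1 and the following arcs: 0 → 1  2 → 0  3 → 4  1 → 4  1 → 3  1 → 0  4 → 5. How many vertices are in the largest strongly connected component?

2

{0, 1} are all mutually reachable — one SCC of size 2.
{3} is an SCC by itself.
{4} is an SCC by itself.
{5} is an SCC by itself.
{2} is an SCC by itself.
The largest has 2 vertices.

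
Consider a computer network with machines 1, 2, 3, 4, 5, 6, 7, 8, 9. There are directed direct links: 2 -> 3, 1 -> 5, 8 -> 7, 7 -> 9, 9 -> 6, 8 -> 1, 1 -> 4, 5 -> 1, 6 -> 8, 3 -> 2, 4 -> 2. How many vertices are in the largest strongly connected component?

4

{6, 7, 8, 9} are all mutually reachable — one SCC of size 4.
{1, 5} are all mutually reachable — one SCC of size 2.
{2, 3} are all mutually reachable — one SCC of size 2.
{4} is an SCC by itself.
The largest has 4 vertices.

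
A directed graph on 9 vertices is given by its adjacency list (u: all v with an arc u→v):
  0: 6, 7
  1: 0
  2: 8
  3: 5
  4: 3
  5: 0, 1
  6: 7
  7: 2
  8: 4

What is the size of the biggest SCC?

9

{0, 1, 2, 3, 4, 5, 6, 7, 8} are all mutually reachable — one SCC of size 9.
The largest has 9 vertices.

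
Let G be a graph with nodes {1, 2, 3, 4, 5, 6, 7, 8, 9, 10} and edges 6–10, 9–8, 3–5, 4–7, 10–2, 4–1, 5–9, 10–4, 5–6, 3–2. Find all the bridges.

The edges on the cycle 3-5-6-10-2-3 are not bridges since each lies on that cycle.
But removing 8–9 disconnects 8 from 9; removing 10–4 disconnects 10 from 4; removing 5–9 disconnects 5 from 9; removing 1–4 disconnects 1 from 4 — these are bridges.
In total 5 edges are bridges.

1-4, 10-4, 4-7, 5-9, 8-9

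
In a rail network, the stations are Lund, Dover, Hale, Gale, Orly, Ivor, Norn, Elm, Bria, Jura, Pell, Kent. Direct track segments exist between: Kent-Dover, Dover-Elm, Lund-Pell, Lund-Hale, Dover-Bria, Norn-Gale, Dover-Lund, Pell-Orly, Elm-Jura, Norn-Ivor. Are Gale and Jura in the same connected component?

No

The component containing Gale is {Gale, Ivor, Norn}, and Jura is not in it.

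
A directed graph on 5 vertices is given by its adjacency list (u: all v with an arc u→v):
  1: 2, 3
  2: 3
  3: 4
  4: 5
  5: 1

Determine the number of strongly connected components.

{1, 2, 3, 4, 5} are all mutually reachable — one SCC of size 5.
That gives 1 strongly connected component.

1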